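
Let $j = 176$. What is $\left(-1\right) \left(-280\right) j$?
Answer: $49280$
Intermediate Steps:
$\left(-1\right) \left(-280\right) j = \left(-1\right) \left(-280\right) 176 = 280 \cdot 176 = 49280$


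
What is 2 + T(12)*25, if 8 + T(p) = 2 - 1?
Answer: -173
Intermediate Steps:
T(p) = -7 (T(p) = -8 + (2 - 1) = -8 + 1 = -7)
2 + T(12)*25 = 2 - 7*25 = 2 - 175 = -173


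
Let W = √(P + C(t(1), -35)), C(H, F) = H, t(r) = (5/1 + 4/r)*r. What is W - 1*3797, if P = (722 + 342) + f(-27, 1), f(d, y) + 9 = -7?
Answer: -3797 + √1057 ≈ -3764.5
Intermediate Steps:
f(d, y) = -16 (f(d, y) = -9 - 7 = -16)
t(r) = r*(5 + 4/r) (t(r) = (5*1 + 4/r)*r = (5 + 4/r)*r = r*(5 + 4/r))
P = 1048 (P = (722 + 342) - 16 = 1064 - 16 = 1048)
W = √1057 (W = √(1048 + (4 + 5*1)) = √(1048 + (4 + 5)) = √(1048 + 9) = √1057 ≈ 32.512)
W - 1*3797 = √1057 - 1*3797 = √1057 - 3797 = -3797 + √1057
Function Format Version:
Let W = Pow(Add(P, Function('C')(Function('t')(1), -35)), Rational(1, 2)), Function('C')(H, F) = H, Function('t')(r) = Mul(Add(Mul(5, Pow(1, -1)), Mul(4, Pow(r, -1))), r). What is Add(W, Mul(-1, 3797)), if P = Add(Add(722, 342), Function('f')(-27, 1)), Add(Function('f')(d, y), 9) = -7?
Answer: Add(-3797, Pow(1057, Rational(1, 2))) ≈ -3764.5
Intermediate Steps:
Function('f')(d, y) = -16 (Function('f')(d, y) = Add(-9, -7) = -16)
Function('t')(r) = Mul(r, Add(5, Mul(4, Pow(r, -1)))) (Function('t')(r) = Mul(Add(Mul(5, 1), Mul(4, Pow(r, -1))), r) = Mul(Add(5, Mul(4, Pow(r, -1))), r) = Mul(r, Add(5, Mul(4, Pow(r, -1)))))
P = 1048 (P = Add(Add(722, 342), -16) = Add(1064, -16) = 1048)
W = Pow(1057, Rational(1, 2)) (W = Pow(Add(1048, Add(4, Mul(5, 1))), Rational(1, 2)) = Pow(Add(1048, Add(4, 5)), Rational(1, 2)) = Pow(Add(1048, 9), Rational(1, 2)) = Pow(1057, Rational(1, 2)) ≈ 32.512)
Add(W, Mul(-1, 3797)) = Add(Pow(1057, Rational(1, 2)), Mul(-1, 3797)) = Add(Pow(1057, Rational(1, 2)), -3797) = Add(-3797, Pow(1057, Rational(1, 2)))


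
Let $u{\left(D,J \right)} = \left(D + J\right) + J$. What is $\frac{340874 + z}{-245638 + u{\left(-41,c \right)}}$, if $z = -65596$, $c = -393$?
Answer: $- \frac{275278}{246465} \approx -1.1169$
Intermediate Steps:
$u{\left(D,J \right)} = D + 2 J$
$\frac{340874 + z}{-245638 + u{\left(-41,c \right)}} = \frac{340874 - 65596}{-245638 + \left(-41 + 2 \left(-393\right)\right)} = \frac{275278}{-245638 - 827} = \frac{275278}{-246465} = 275278 \left(- \frac{1}{246465}\right) = - \frac{275278}{246465}$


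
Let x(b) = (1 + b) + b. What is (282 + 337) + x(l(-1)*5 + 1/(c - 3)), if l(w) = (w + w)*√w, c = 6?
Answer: 1862/3 - 20*I ≈ 620.67 - 20.0*I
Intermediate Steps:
l(w) = 2*w^(3/2) (l(w) = (2*w)*√w = 2*w^(3/2))
x(b) = 1 + 2*b
(282 + 337) + x(l(-1)*5 + 1/(c - 3)) = (282 + 337) + (1 + 2*((2*(-1)^(3/2))*5 + 1/(6 - 3))) = 619 + (1 + 2*((2*(-I))*5 + 1/3)) = 619 + (1 + 2*(-2*I*5 + ⅓)) = 619 + (1 + 2*(-10*I + ⅓)) = 619 + (1 + 2*(⅓ - 10*I)) = 619 + (1 + (⅔ - 20*I)) = 619 + (5/3 - 20*I) = 1862/3 - 20*I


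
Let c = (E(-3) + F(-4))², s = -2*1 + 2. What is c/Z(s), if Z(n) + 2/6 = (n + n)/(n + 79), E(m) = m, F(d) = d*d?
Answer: -507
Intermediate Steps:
F(d) = d²
s = 0 (s = -2 + 2 = 0)
Z(n) = -⅓ + 2*n/(79 + n) (Z(n) = -⅓ + (n + n)/(n + 79) = -⅓ + (2*n)/(79 + n) = -⅓ + 2*n/(79 + n))
c = 169 (c = (-3 + (-4)²)² = (-3 + 16)² = 13² = 169)
c/Z(s) = 169/(((-79 + 5*0)/(3*(79 + 0)))) = 169/(((⅓)*(-79 + 0)/79)) = 169/(((⅓)*(1/79)*(-79))) = 169/(-⅓) = 169*(-3) = -507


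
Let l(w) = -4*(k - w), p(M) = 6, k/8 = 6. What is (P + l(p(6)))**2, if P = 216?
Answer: 2304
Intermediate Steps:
k = 48 (k = 8*6 = 48)
l(w) = -192 + 4*w (l(w) = -4*(48 - w) = -192 + 4*w)
(P + l(p(6)))**2 = (216 + (-192 + 4*6))**2 = (216 + (-192 + 24))**2 = (216 - 168)**2 = 48**2 = 2304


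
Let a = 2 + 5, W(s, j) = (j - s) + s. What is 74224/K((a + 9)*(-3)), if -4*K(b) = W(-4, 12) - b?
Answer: -74224/15 ≈ -4948.3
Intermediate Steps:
W(s, j) = j
a = 7
K(b) = -3 + b/4 (K(b) = -(12 - b)/4 = -3 + b/4)
74224/K((a + 9)*(-3)) = 74224/(-3 + ((7 + 9)*(-3))/4) = 74224/(-3 + (16*(-3))/4) = 74224/(-3 + (¼)*(-48)) = 74224/(-3 - 12) = 74224/(-15) = 74224*(-1/15) = -74224/15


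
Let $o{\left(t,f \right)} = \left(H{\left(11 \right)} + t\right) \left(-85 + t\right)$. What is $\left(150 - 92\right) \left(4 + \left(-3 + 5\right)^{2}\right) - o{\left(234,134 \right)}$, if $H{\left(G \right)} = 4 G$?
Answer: $-40958$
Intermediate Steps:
$o{\left(t,f \right)} = \left(-85 + t\right) \left(44 + t\right)$ ($o{\left(t,f \right)} = \left(4 \cdot 11 + t\right) \left(-85 + t\right) = \left(44 + t\right) \left(-85 + t\right) = \left(-85 + t\right) \left(44 + t\right)$)
$\left(150 - 92\right) \left(4 + \left(-3 + 5\right)^{2}\right) - o{\left(234,134 \right)} = \left(150 - 92\right) \left(4 + \left(-3 + 5\right)^{2}\right) - \left(-3740 + 234^{2} - 9594\right) = 58 \left(4 + 2^{2}\right) - \left(-3740 + 54756 - 9594\right) = 58 \left(4 + 4\right) - 41422 = 58 \cdot 8 - 41422 = 464 - 41422 = -40958$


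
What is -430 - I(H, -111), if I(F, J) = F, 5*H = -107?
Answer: -2043/5 ≈ -408.60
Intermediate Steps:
H = -107/5 (H = (⅕)*(-107) = -107/5 ≈ -21.400)
-430 - I(H, -111) = -430 - 1*(-107/5) = -430 + 107/5 = -2043/5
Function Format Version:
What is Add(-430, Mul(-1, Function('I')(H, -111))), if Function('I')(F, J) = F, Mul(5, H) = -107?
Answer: Rational(-2043, 5) ≈ -408.60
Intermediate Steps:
H = Rational(-107, 5) (H = Mul(Rational(1, 5), -107) = Rational(-107, 5) ≈ -21.400)
Add(-430, Mul(-1, Function('I')(H, -111))) = Add(-430, Mul(-1, Rational(-107, 5))) = Add(-430, Rational(107, 5)) = Rational(-2043, 5)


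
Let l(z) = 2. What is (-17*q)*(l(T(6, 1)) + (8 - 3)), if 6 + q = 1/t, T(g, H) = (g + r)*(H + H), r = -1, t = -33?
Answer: 23681/33 ≈ 717.61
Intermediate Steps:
T(g, H) = 2*H*(-1 + g) (T(g, H) = (g - 1)*(H + H) = (-1 + g)*(2*H) = 2*H*(-1 + g))
q = -199/33 (q = -6 + 1/(-33) = -6 + 1*(-1/33) = -6 - 1/33 = -199/33 ≈ -6.0303)
(-17*q)*(l(T(6, 1)) + (8 - 3)) = (-17*(-199/33))*(2 + (8 - 3)) = 3383*(2 + 5)/33 = (3383/33)*7 = 23681/33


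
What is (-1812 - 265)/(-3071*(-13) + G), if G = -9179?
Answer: -2077/30744 ≈ -0.067558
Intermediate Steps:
(-1812 - 265)/(-3071*(-13) + G) = (-1812 - 265)/(-3071*(-13) - 9179) = -2077/(39923 - 9179) = -2077/30744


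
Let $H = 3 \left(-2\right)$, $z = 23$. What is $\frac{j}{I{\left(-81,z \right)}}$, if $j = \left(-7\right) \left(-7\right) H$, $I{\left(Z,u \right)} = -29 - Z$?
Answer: $- \frac{147}{26} \approx -5.6538$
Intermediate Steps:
$H = -6$
$j = -294$ ($j = \left(-7\right) \left(-7\right) \left(-6\right) = 49 \left(-6\right) = -294$)
$\frac{j}{I{\left(-81,z \right)}} = - \frac{294}{-29 - -81} = - \frac{294}{-29 + 81} = - \frac{294}{52} = \left(-294\right) \frac{1}{52} = - \frac{147}{26}$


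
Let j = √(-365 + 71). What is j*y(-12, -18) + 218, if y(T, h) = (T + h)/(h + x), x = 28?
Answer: 218 - 21*I*√6 ≈ 218.0 - 51.439*I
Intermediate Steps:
j = 7*I*√6 (j = √(-294) = 7*I*√6 ≈ 17.146*I)
y(T, h) = (T + h)/(28 + h) (y(T, h) = (T + h)/(h + 28) = (T + h)/(28 + h))
j*y(-12, -18) + 218 = (7*I*√6)*((-12 - 18)/(28 - 18)) + 218 = (7*I*√6)*(-30/10) + 218 = (7*I*√6)*((⅒)*(-30)) + 218 = (7*I*√6)*(-3) + 218 = -21*I*√6 + 218 = 218 - 21*I*√6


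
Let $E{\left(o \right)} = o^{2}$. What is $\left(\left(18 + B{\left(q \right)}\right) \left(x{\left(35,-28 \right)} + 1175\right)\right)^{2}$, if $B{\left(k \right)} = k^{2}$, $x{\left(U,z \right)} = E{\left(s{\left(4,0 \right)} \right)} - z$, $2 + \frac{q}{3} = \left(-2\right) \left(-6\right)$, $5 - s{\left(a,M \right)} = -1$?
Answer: $1293683309604$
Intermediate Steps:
$s{\left(a,M \right)} = 6$ ($s{\left(a,M \right)} = 5 - -1 = 5 + 1 = 6$)
$q = 30$ ($q = -6 + 3 \left(\left(-2\right) \left(-6\right)\right) = -6 + 3 \cdot 12 = -6 + 36 = 30$)
$x{\left(U,z \right)} = 36 - z$ ($x{\left(U,z \right)} = 6^{2} - z = 36 - z$)
$\left(\left(18 + B{\left(q \right)}\right) \left(x{\left(35,-28 \right)} + 1175\right)\right)^{2} = \left(\left(18 + 30^{2}\right) \left(\left(36 - -28\right) + 1175\right)\right)^{2} = \left(\left(18 + 900\right) \left(\left(36 + 28\right) + 1175\right)\right)^{2} = \left(918 \left(64 + 1175\right)\right)^{2} = \left(918 \cdot 1239\right)^{2} = 1137402^{2} = 1293683309604$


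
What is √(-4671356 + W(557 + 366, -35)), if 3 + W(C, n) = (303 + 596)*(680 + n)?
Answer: 4*I*√255719 ≈ 2022.7*I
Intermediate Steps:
W(C, n) = 611317 + 899*n (W(C, n) = -3 + (303 + 596)*(680 + n) = -3 + 899*(680 + n) = -3 + (611320 + 899*n) = 611317 + 899*n)
√(-4671356 + W(557 + 366, -35)) = √(-4671356 + (611317 + 899*(-35))) = √(-4671356 + (611317 - 31465)) = √(-4671356 + 579852) = √(-4091504) = 4*I*√255719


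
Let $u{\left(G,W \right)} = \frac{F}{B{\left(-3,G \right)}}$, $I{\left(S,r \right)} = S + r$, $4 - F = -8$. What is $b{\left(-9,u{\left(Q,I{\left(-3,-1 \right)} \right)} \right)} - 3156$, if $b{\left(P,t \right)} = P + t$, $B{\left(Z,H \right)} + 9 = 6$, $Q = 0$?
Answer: $-3169$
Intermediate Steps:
$F = 12$ ($F = 4 - -8 = 4 + 8 = 12$)
$B{\left(Z,H \right)} = -3$ ($B{\left(Z,H \right)} = -9 + 6 = -3$)
$u{\left(G,W \right)} = -4$ ($u{\left(G,W \right)} = \frac{12}{-3} = 12 \left(- \frac{1}{3}\right) = -4$)
$b{\left(-9,u{\left(Q,I{\left(-3,-1 \right)} \right)} \right)} - 3156 = \left(-9 - 4\right) - 3156 = -13 - 3156 = -3169$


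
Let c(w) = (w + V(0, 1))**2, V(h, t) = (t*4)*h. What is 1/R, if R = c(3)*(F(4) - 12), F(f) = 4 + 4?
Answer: -1/36 ≈ -0.027778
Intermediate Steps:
V(h, t) = 4*h*t (V(h, t) = (4*t)*h = 4*h*t)
c(w) = w**2 (c(w) = (w + 4*0*1)**2 = (w + 0)**2 = w**2)
F(f) = 8
R = -36 (R = 3**2*(8 - 12) = 9*(-4) = -36)
1/R = 1/(-36) = -1/36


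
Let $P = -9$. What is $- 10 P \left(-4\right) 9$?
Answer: $-3240$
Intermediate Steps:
$- 10 P \left(-4\right) 9 = - 10 \left(\left(-9\right) \left(-4\right)\right) 9 = \left(-10\right) 36 \cdot 9 = \left(-360\right) 9 = -3240$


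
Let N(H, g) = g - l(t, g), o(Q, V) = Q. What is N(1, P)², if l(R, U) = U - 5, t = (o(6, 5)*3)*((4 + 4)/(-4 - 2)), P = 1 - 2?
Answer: 25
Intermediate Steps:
P = -1
t = -24 (t = (6*3)*((4 + 4)/(-4 - 2)) = 18*(8/(-6)) = 18*(8*(-⅙)) = 18*(-4/3) = -24)
l(R, U) = -5 + U
N(H, g) = 5 (N(H, g) = g - (-5 + g) = g + (5 - g) = 5)
N(1, P)² = 5² = 25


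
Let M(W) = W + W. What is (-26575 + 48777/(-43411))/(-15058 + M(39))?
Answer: 576848051/325148390 ≈ 1.7741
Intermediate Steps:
M(W) = 2*W
(-26575 + 48777/(-43411))/(-15058 + M(39)) = (-26575 + 48777/(-43411))/(-15058 + 2*39) = (-26575 + 48777*(-1/43411))/(-15058 + 78) = (-26575 - 48777/43411)/(-14980) = -1153696102/43411*(-1/14980) = 576848051/325148390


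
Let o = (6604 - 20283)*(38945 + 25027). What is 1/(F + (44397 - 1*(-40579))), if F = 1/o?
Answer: 875072988/74360202228287 ≈ 1.1768e-5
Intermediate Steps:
o = -875072988 (o = -13679*63972 = -875072988)
F = -1/875072988 (F = 1/(-875072988) = -1/875072988 ≈ -1.1428e-9)
1/(F + (44397 - 1*(-40579))) = 1/(-1/875072988 + (44397 - 1*(-40579))) = 1/(-1/875072988 + (44397 + 40579)) = 1/(-1/875072988 + 84976) = 1/(74360202228287/875072988) = 875072988/74360202228287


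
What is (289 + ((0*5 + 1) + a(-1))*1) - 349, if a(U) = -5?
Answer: -64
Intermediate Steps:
(289 + ((0*5 + 1) + a(-1))*1) - 349 = (289 + ((0*5 + 1) - 5)*1) - 349 = (289 + ((0 + 1) - 5)*1) - 349 = (289 + (1 - 5)*1) - 349 = (289 - 4*1) - 349 = (289 - 4) - 349 = 285 - 349 = -64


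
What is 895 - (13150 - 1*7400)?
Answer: -4855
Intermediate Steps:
895 - (13150 - 1*7400) = 895 - (13150 - 7400) = 895 - 1*5750 = 895 - 5750 = -4855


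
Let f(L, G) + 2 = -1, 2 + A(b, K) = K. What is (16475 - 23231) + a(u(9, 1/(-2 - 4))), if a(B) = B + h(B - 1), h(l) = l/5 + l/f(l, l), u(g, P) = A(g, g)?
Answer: -33749/5 ≈ -6749.8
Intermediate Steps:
A(b, K) = -2 + K
f(L, G) = -3 (f(L, G) = -2 - 1 = -3)
u(g, P) = -2 + g
h(l) = -2*l/15 (h(l) = l/5 + l/(-3) = l*(⅕) + l*(-⅓) = l/5 - l/3 = -2*l/15)
a(B) = 2/15 + 13*B/15 (a(B) = B - 2*(B - 1)/15 = B - 2*(-1 + B)/15 = B + (2/15 - 2*B/15) = 2/15 + 13*B/15)
(16475 - 23231) + a(u(9, 1/(-2 - 4))) = (16475 - 23231) + (2/15 + 13*(-2 + 9)/15) = -6756 + (2/15 + (13/15)*7) = -6756 + (2/15 + 91/15) = -6756 + 31/5 = -33749/5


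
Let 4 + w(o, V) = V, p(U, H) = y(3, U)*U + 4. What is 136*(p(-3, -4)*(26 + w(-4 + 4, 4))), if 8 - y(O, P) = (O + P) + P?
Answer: -102544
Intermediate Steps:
y(O, P) = 8 - O - 2*P (y(O, P) = 8 - ((O + P) + P) = 8 - (O + 2*P) = 8 + (-O - 2*P) = 8 - O - 2*P)
p(U, H) = 4 + U*(5 - 2*U) (p(U, H) = (8 - 1*3 - 2*U)*U + 4 = (8 - 3 - 2*U)*U + 4 = (5 - 2*U)*U + 4 = U*(5 - 2*U) + 4 = 4 + U*(5 - 2*U))
w(o, V) = -4 + V
136*(p(-3, -4)*(26 + w(-4 + 4, 4))) = 136*((4 - 1*(-3)*(-5 + 2*(-3)))*(26 + (-4 + 4))) = 136*((4 - 1*(-3)*(-5 - 6))*(26 + 0)) = 136*((4 - 1*(-3)*(-11))*26) = 136*((4 - 33)*26) = 136*(-29*26) = 136*(-754) = -102544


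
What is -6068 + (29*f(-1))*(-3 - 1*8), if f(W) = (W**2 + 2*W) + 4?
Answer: -7025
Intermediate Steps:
f(W) = 4 + W**2 + 2*W
-6068 + (29*f(-1))*(-3 - 1*8) = -6068 + (29*(4 + (-1)**2 + 2*(-1)))*(-3 - 1*8) = -6068 + (29*(4 + 1 - 2))*(-3 - 8) = -6068 + (29*3)*(-11) = -6068 + 87*(-11) = -6068 - 957 = -7025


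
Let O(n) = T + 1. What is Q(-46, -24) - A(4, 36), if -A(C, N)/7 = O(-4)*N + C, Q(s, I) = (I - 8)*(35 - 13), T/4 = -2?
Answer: -2440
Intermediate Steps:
T = -8 (T = 4*(-2) = -8)
Q(s, I) = -176 + 22*I (Q(s, I) = (-8 + I)*22 = -176 + 22*I)
O(n) = -7 (O(n) = -8 + 1 = -7)
A(C, N) = -7*C + 49*N (A(C, N) = -7*(-7*N + C) = -7*(C - 7*N) = -7*C + 49*N)
Q(-46, -24) - A(4, 36) = (-176 + 22*(-24)) - (-7*4 + 49*36) = (-176 - 528) - (-28 + 1764) = -704 - 1*1736 = -704 - 1736 = -2440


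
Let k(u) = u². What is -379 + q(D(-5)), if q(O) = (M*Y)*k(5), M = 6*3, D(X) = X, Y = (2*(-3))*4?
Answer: -11179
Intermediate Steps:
Y = -24 (Y = -6*4 = -24)
M = 18
q(O) = -10800 (q(O) = (18*(-24))*5² = -432*25 = -10800)
-379 + q(D(-5)) = -379 - 10800 = -11179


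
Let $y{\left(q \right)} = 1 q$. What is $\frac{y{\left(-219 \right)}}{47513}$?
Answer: $- \frac{219}{47513} \approx -0.0046093$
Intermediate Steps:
$y{\left(q \right)} = q$
$\frac{y{\left(-219 \right)}}{47513} = - \frac{219}{47513}$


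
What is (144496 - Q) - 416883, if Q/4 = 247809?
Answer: -1263623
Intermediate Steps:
Q = 991236 (Q = 4*247809 = 991236)
(144496 - Q) - 416883 = (144496 - 1*991236) - 416883 = (144496 - 991236) - 416883 = -846740 - 416883 = -1263623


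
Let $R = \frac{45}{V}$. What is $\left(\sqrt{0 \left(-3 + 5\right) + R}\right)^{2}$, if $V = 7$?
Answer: $\frac{45}{7} \approx 6.4286$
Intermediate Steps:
$R = \frac{45}{7} \approx 6.4286$
$\left(\sqrt{0 \left(-3 + 5\right) + R}\right)^{2} = \left(\sqrt{0 \left(-3 + 5\right) + \frac{45}{7}}\right)^{2} = \left(\sqrt{0 \cdot 2 + \frac{45}{7}}\right)^{2} = \left(\sqrt{0 + \frac{45}{7}}\right)^{2} = \left(\sqrt{\frac{45}{7}}\right)^{2} = \left(\frac{3 \sqrt{35}}{7}\right)^{2} = \frac{45}{7}$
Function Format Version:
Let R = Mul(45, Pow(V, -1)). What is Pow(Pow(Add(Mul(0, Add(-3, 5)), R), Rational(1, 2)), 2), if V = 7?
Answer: Rational(45, 7) ≈ 6.4286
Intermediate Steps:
R = Rational(45, 7) (R = Mul(45, Pow(7, -1)) = Mul(45, Rational(1, 7)) = Rational(45, 7) ≈ 6.4286)
Pow(Pow(Add(Mul(0, Add(-3, 5)), R), Rational(1, 2)), 2) = Pow(Pow(Add(Mul(0, Add(-3, 5)), Rational(45, 7)), Rational(1, 2)), 2) = Pow(Pow(Add(Mul(0, 2), Rational(45, 7)), Rational(1, 2)), 2) = Pow(Pow(Add(0, Rational(45, 7)), Rational(1, 2)), 2) = Pow(Pow(Rational(45, 7), Rational(1, 2)), 2) = Pow(Mul(Rational(3, 7), Pow(35, Rational(1, 2))), 2) = Rational(45, 7)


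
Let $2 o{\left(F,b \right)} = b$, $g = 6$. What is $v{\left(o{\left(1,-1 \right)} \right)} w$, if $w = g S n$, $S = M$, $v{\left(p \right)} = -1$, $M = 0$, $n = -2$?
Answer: $0$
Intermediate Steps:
$o{\left(F,b \right)} = \frac{b}{2}$
$S = 0$
$w = 0$ ($w = 6 \cdot 0 \left(-2\right) = 6 \cdot 0 = 0$)
$v{\left(o{\left(1,-1 \right)} \right)} w = \left(-1\right) 0 = 0$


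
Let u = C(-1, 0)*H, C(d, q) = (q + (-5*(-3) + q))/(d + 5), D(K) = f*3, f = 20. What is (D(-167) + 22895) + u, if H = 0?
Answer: 22955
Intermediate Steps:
D(K) = 60 (D(K) = 20*3 = 60)
C(d, q) = (15 + 2*q)/(5 + d) (C(d, q) = (q + (15 + q))/(5 + d) = (15 + 2*q)/(5 + d))
u = 0 (u = ((15 + 2*0)/(5 - 1))*0 = ((15 + 0)/4)*0 = ((¼)*15)*0 = (15/4)*0 = 0)
(D(-167) + 22895) + u = (60 + 22895) + 0 = 22955 + 0 = 22955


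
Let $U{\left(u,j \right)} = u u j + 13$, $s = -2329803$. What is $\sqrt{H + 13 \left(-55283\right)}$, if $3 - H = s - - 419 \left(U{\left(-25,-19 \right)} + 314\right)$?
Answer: $\sqrt{6449739} \approx 2539.6$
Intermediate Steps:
$U{\left(u,j \right)} = 13 + j u^{2}$ ($U{\left(u,j \right)} = u^{2} j + 13 = j u^{2} + 13 = 13 + j u^{2}$)
$H = 7168418$ ($H = 3 - \left(-2329803 - - 419 \left(\left(13 - 19 \left(-25\right)^{2}\right) + 314\right)\right) = 3 - \left(-2329803 - - 419 \left(\left(13 - 11875\right) + 314\right)\right) = 3 - \left(-2329803 - - 419 \left(-11862 + 314\right)\right) = 3 - \left(-2329803 - \left(-419\right) \left(-11548\right)\right) = 3 - \left(-2329803 - 4838612\right) = 3 - -7168415 = 3 + 7168415 = 7168418$)
$\sqrt{H + 13 \left(-55283\right)} = \sqrt{7168418 + 13 \left(-55283\right)} = \sqrt{7168418 - 718679} = \sqrt{6449739}$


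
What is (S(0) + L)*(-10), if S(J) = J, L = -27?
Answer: 270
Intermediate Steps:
(S(0) + L)*(-10) = (0 - 27)*(-10) = -27*(-10) = 270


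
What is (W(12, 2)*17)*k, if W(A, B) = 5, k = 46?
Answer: 3910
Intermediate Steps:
(W(12, 2)*17)*k = (5*17)*46 = 85*46 = 3910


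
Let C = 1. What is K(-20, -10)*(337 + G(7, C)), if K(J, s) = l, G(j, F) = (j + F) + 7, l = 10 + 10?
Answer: 7040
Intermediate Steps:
l = 20
G(j, F) = 7 + F + j (G(j, F) = (F + j) + 7 = 7 + F + j)
K(J, s) = 20
K(-20, -10)*(337 + G(7, C)) = 20*(337 + (7 + 1 + 7)) = 20*(337 + 15) = 20*352 = 7040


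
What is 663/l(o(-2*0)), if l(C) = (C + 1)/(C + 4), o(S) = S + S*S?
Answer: 2652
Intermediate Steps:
o(S) = S + S**2
l(C) = (1 + C)/(4 + C)
663/l(o(-2*0)) = 663/(((1 + (-2*0)*(1 - 2*0))/(4 + (-2*0)*(1 - 2*0)))) = 663/(((1 + 0*(1 + 0))/(4 + 0*(1 + 0)))) = 663/(((1 + 0*1)/(4 + 0*1))) = 663/(((1 + 0)/(4 + 0))) = 663/((1/4)) = 663/(((1/4)*1)) = 663/(1/4) = 663*4 = 2652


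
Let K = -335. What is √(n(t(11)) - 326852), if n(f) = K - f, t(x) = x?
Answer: I*√327198 ≈ 572.01*I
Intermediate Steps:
n(f) = -335 - f
√(n(t(11)) - 326852) = √((-335 - 1*11) - 326852) = √((-335 - 11) - 326852) = √(-346 - 326852) = √(-327198) = I*√327198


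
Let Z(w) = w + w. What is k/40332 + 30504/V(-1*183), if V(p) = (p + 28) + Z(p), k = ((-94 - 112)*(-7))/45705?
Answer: -28115140787479/480198942630 ≈ -58.549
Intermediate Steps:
Z(w) = 2*w
k = 1442/45705 (k = -206*(-7)*(1/45705) = 1442*(1/45705) = 1442/45705 ≈ 0.031550)
V(p) = 28 + 3*p (V(p) = (p + 28) + 2*p = (28 + p) + 2*p = 28 + 3*p)
k/40332 + 30504/V(-1*183) = (1442/45705)/40332 + 30504/(28 + 3*(-1*183)) = (1442/45705)*(1/40332) + 30504/(28 + 3*(-183)) = 721/921687030 + 30504/(28 - 549) = 721/921687030 + 30504/(-521) = 721/921687030 + 30504*(-1/521) = 721/921687030 - 30504/521 = -28115140787479/480198942630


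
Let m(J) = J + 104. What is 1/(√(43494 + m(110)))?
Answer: √223/3122 ≈ 0.0047832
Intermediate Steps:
m(J) = 104 + J
1/(√(43494 + m(110))) = 1/(√(43494 + (104 + 110))) = 1/(√(43494 + 214)) = 1/(√43708) = 1/(14*√223) = √223/3122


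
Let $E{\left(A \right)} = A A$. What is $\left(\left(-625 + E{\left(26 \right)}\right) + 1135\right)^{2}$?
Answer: $1406596$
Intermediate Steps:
$E{\left(A \right)} = A^{2}$
$\left(\left(-625 + E{\left(26 \right)}\right) + 1135\right)^{2} = \left(\left(-625 + 26^{2}\right) + 1135\right)^{2} = \left(\left(-625 + 676\right) + 1135\right)^{2} = \left(51 + 1135\right)^{2} = 1186^{2} = 1406596$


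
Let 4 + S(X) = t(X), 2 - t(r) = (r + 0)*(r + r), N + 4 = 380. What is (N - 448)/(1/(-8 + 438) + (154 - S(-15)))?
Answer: -30960/260581 ≈ -0.11881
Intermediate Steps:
N = 376 (N = -4 + 380 = 376)
t(r) = 2 - 2*r² (t(r) = 2 - (r + 0)*(r + r) = 2 - r*2*r = 2 - 2*r²)
S(X) = -2 - 2*X² (S(X) = -4 + (2 - 2*X²) = -2 - 2*X²)
(N - 448)/(1/(-8 + 438) + (154 - S(-15))) = (376 - 448)/(1/(-8 + 438) + (154 - (-2 - 2*(-15)²))) = -72/(1/430 + (154 - (-2 - 2*225))) = -72/(1/430 + (154 - (-2 - 450))) = -72/(1/430 + (154 - 1*(-452))) = -72/(1/430 + (154 + 452)) = -72/(1/430 + 606) = -72/260581/430 = -72*430/260581 = -30960/260581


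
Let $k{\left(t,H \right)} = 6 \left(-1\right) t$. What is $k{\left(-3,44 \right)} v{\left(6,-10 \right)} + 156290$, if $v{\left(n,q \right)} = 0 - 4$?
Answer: $156218$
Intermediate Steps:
$v{\left(n,q \right)} = -4$ ($v{\left(n,q \right)} = 0 - 4 = -4$)
$k{\left(t,H \right)} = - 6 t$
$k{\left(-3,44 \right)} v{\left(6,-10 \right)} + 156290 = \left(-6\right) \left(-3\right) \left(-4\right) + 156290 = 18 \left(-4\right) + 156290 = -72 + 156290 = 156218$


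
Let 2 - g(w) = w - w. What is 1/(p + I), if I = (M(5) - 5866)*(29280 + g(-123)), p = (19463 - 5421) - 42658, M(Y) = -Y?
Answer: -1/171943238 ≈ -5.8159e-9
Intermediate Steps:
p = -28616 (p = 14042 - 42658 = -28616)
g(w) = 2 (g(w) = 2 - (w - w) = 2 - 1*0 = 2 + 0 = 2)
I = -171914622 (I = (-1*5 - 5866)*(29280 + 2) = (-5 - 5866)*29282 = -5871*29282 = -171914622)
1/(p + I) = 1/(-28616 - 171914622) = 1/(-171943238) = -1/171943238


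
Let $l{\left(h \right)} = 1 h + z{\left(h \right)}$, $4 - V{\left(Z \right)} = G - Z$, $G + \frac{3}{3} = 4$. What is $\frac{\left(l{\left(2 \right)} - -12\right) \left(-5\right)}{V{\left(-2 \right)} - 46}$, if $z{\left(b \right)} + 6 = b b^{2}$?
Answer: $\frac{80}{47} \approx 1.7021$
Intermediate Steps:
$G = 3$ ($G = -1 + 4 = 3$)
$z{\left(b \right)} = -6 + b^{3}$ ($z{\left(b \right)} = -6 + b b^{2} = -6 + b^{3}$)
$V{\left(Z \right)} = 1 + Z$ ($V{\left(Z \right)} = 4 - \left(3 - Z\right) = 4 + \left(-3 + Z\right) = 1 + Z$)
$l{\left(h \right)} = -6 + h + h^{3}$ ($l{\left(h \right)} = 1 h + \left(-6 + h^{3}\right) = h + \left(-6 + h^{3}\right) = -6 + h + h^{3}$)
$\frac{\left(l{\left(2 \right)} - -12\right) \left(-5\right)}{V{\left(-2 \right)} - 46} = \frac{\left(\left(-6 + 2 + 2^{3}\right) - -12\right) \left(-5\right)}{\left(1 - 2\right) - 46} = \frac{\left(\left(-6 + 2 + 8\right) + 12\right) \left(-5\right)}{-1 - 46} = \frac{\left(4 + 12\right) \left(-5\right)}{-47} = 16 \left(-5\right) \left(- \frac{1}{47}\right) = \left(-80\right) \left(- \frac{1}{47}\right) = \frac{80}{47}$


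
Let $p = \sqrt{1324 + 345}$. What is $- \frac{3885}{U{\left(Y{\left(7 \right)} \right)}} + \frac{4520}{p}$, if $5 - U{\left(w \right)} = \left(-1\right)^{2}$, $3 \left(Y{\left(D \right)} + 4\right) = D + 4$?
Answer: $- \frac{3885}{4} + \frac{4520 \sqrt{1669}}{1669} \approx -860.61$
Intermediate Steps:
$Y{\left(D \right)} = - \frac{8}{3} + \frac{D}{3}$ ($Y{\left(D \right)} = -4 + \frac{D + 4}{3} = -4 + \frac{4 + D}{3} = -4 + \left(\frac{4}{3} + \frac{D}{3}\right) = - \frac{8}{3} + \frac{D}{3}$)
$p = \sqrt{1669} \approx 40.853$
$U{\left(w \right)} = 4$ ($U{\left(w \right)} = 5 - \left(-1\right)^{2} = 5 - 1 = 4$)
$- \frac{3885}{U{\left(Y{\left(7 \right)} \right)}} + \frac{4520}{p} = - \frac{3885}{4} + \frac{4520}{\sqrt{1669}} = \left(-3885\right) \frac{1}{4} + 4520 \frac{\sqrt{1669}}{1669} = - \frac{3885}{4} + \frac{4520 \sqrt{1669}}{1669}$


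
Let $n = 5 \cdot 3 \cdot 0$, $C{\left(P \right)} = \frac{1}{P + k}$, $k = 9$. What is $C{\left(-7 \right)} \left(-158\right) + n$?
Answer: $-79$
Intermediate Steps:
$C{\left(P \right)} = \frac{1}{9 + P}$ ($C{\left(P \right)} = \frac{1}{P + 9} = \frac{1}{9 + P}$)
$n = 0$ ($n = 15 \cdot 0 = 0$)
$C{\left(-7 \right)} \left(-158\right) + n = \frac{1}{9 - 7} \left(-158\right) + 0 = \frac{1}{2} \left(-158\right) + 0 = -79 + 0 = -79$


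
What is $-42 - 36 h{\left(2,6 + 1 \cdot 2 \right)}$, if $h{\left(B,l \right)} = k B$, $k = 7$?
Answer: $-546$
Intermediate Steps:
$h{\left(B,l \right)} = 7 B$
$-42 - 36 h{\left(2,6 + 1 \cdot 2 \right)} = -42 - 36 \cdot 7 \cdot 2 = -42 - 504 = -546$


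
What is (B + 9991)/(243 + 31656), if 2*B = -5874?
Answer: 7054/31899 ≈ 0.22114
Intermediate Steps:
B = -2937 (B = (½)*(-5874) = -2937)
(B + 9991)/(243 + 31656) = (-2937 + 9991)/(243 + 31656) = 7054/31899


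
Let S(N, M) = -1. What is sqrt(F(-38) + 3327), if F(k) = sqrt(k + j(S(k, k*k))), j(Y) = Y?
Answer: sqrt(3327 + I*sqrt(39)) ≈ 57.68 + 0.0541*I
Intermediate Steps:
F(k) = sqrt(-1 + k) (F(k) = sqrt(k - 1) = sqrt(-1 + k))
sqrt(F(-38) + 3327) = sqrt(sqrt(-1 - 38) + 3327) = sqrt(sqrt(-39) + 3327) = sqrt(I*sqrt(39) + 3327) = sqrt(3327 + I*sqrt(39))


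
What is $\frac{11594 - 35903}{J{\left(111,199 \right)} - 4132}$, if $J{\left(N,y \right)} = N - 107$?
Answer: $\frac{8103}{1376} \approx 5.8888$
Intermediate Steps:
$J{\left(N,y \right)} = -107 + N$
$\frac{11594 - 35903}{J{\left(111,199 \right)} - 4132} = \frac{11594 - 35903}{\left(-107 + 111\right) - 4132} = - \frac{24309}{4 - 4132} = - \frac{24309}{-4128} = \left(-24309\right) \left(- \frac{1}{4128}\right) = \frac{8103}{1376}$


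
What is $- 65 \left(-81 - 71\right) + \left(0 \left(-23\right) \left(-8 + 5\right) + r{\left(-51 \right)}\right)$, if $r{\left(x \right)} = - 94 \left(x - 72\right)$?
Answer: $21442$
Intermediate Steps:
$r{\left(x \right)} = 6768 - 94 x$ ($r{\left(x \right)} = - 94 \left(-72 + x\right) = 6768 - 94 x$)
$- 65 \left(-81 - 71\right) + \left(0 \left(-23\right) \left(-8 + 5\right) + r{\left(-51 \right)}\right) = - 65 \left(-81 - 71\right) + \left(0 \left(-23\right) \left(-8 + 5\right) + \left(6768 - -4794\right)\right) = \left(-65\right) \left(-152\right) + \left(0 \left(-3\right) + \left(6768 + 4794\right)\right) = 9880 + \left(0 + 11562\right) = 9880 + 11562 = 21442$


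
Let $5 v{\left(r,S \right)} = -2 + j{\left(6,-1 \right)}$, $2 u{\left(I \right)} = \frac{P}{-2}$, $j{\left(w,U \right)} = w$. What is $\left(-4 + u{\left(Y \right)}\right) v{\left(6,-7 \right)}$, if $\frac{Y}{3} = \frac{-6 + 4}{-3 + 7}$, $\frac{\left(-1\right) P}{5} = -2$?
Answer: $- \frac{26}{5} \approx -5.2$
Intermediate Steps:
$P = 10$ ($P = \left(-5\right) \left(-2\right) = 10$)
$Y = - \frac{3}{2}$ ($Y = 3 \frac{-6 + 4}{-3 + 7} = 3 \left(- \frac{2}{4}\right) = 3 \left(\left(-2\right) \frac{1}{4}\right) = 3 \left(- \frac{1}{2}\right) = - \frac{3}{2} \approx -1.5$)
$u{\left(I \right)} = - \frac{5}{2}$ ($u{\left(I \right)} = \frac{10 \frac{1}{-2}}{2} = \frac{10 \left(- \frac{1}{2}\right)}{2} = \frac{1}{2} \left(-5\right) = - \frac{5}{2}$)
$v{\left(r,S \right)} = \frac{4}{5}$ ($v{\left(r,S \right)} = \frac{-2 + 6}{5} = \frac{1}{5} \cdot 4 = \frac{4}{5}$)
$\left(-4 + u{\left(Y \right)}\right) v{\left(6,-7 \right)} = \left(-4 - \frac{5}{2}\right) \frac{4}{5} = \left(- \frac{13}{2}\right) \frac{4}{5} = - \frac{26}{5}$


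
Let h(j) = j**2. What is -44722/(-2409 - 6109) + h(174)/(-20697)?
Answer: 111286711/29382841 ≈ 3.7875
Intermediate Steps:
-44722/(-2409 - 6109) + h(174)/(-20697) = -44722/(-2409 - 6109) + 174**2/(-20697) = -44722/(-8518) + 30276*(-1/20697) = -44722*(-1/8518) - 10092/6899 = 22361/4259 - 10092/6899 = 111286711/29382841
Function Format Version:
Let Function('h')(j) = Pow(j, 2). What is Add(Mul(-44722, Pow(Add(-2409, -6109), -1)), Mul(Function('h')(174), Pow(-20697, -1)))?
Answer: Rational(111286711, 29382841) ≈ 3.7875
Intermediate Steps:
Add(Mul(-44722, Pow(Add(-2409, -6109), -1)), Mul(Function('h')(174), Pow(-20697, -1))) = Add(Mul(-44722, Pow(Add(-2409, -6109), -1)), Mul(Pow(174, 2), Pow(-20697, -1))) = Add(Mul(-44722, Pow(-8518, -1)), Mul(30276, Rational(-1, 20697))) = Add(Mul(-44722, Rational(-1, 8518)), Rational(-10092, 6899)) = Add(Rational(22361, 4259), Rational(-10092, 6899)) = Rational(111286711, 29382841)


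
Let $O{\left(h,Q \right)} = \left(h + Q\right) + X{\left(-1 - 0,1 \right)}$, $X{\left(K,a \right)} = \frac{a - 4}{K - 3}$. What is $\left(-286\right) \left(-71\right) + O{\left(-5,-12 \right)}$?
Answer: $\frac{81159}{4} \approx 20290.0$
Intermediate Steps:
$X{\left(K,a \right)} = \frac{-4 + a}{-3 + K}$
$O{\left(h,Q \right)} = \frac{3}{4} + Q + h$ ($O{\left(h,Q \right)} = \left(h + Q\right) + \frac{-4 + 1}{-3 - 1} = \left(Q + h\right) + \frac{1}{-3 + \left(-1 + 0\right)} \left(-3\right) = \left(Q + h\right) + \frac{1}{-3 - 1} \left(-3\right) = \left(Q + h\right) + \frac{1}{-4} \left(-3\right) = \left(Q + h\right) - - \frac{3}{4} = \left(Q + h\right) + \frac{3}{4} = \frac{3}{4} + Q + h$)
$\left(-286\right) \left(-71\right) + O{\left(-5,-12 \right)} = \left(-286\right) \left(-71\right) - \frac{65}{4} = 20306 - \frac{65}{4} = \frac{81159}{4}$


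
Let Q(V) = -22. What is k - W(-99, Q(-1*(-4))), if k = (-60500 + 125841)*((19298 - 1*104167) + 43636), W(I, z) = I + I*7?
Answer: -2694204661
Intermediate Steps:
W(I, z) = 8*I (W(I, z) = I + 7*I = 8*I)
k = -2694205453 (k = 65341*((19298 - 104167) + 43636) = 65341*(-84869 + 43636) = 65341*(-41233) = -2694205453)
k - W(-99, Q(-1*(-4))) = -2694205453 - 8*(-99) = -2694205453 - 1*(-792) = -2694205453 + 792 = -2694204661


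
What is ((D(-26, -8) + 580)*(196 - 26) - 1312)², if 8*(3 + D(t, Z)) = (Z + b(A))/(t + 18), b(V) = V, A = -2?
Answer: 2399007570129/256 ≈ 9.3711e+9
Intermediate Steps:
D(t, Z) = -3 + (-2 + Z)/(8*(18 + t)) (D(t, Z) = -3 + ((Z - 2)/(t + 18))/8 = -3 + ((-2 + Z)/(18 + t))/8 = -3 + (-2 + Z)/(8*(18 + t)))
((D(-26, -8) + 580)*(196 - 26) - 1312)² = (((-434 - 8 - 24*(-26))/(8*(18 - 26)) + 580)*(196 - 26) - 1312)² = (((⅛)*(-434 - 8 + 624)/(-8) + 580)*170 - 1312)² = (((⅛)*(-⅛)*182 + 580)*170 - 1312)² = ((-91/32 + 580)*170 - 1312)² = ((18469/32)*170 - 1312)² = (1569865/16 - 1312)² = (1548873/16)² = 2399007570129/256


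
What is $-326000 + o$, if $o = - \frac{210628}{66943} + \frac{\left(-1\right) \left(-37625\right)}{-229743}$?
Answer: $- \frac{5013828430612979}{15379685649} \approx -3.26 \cdot 10^{5}$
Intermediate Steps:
$o = - \frac{50909038979}{15379685649}$ ($o = \left(-210628\right) \frac{1}{66943} + 37625 \left(- \frac{1}{229743}\right) = - \frac{210628}{66943} - \frac{37625}{229743} = - \frac{50909038979}{15379685649} \approx -3.3101$)
$-326000 + o = -326000 - \frac{50909038979}{15379685649} = - \frac{5013828430612979}{15379685649}$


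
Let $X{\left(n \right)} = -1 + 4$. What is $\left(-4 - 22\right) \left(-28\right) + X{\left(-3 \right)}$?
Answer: $731$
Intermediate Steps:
$X{\left(n \right)} = 3$
$\left(-4 - 22\right) \left(-28\right) + X{\left(-3 \right)} = \left(-4 - 22\right) \left(-28\right) + 3 = \left(-26\right) \left(-28\right) + 3 = 728 + 3 = 731$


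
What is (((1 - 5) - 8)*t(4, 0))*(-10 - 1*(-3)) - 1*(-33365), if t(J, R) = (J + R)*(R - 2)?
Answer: 32693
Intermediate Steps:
t(J, R) = (-2 + R)*(J + R) (t(J, R) = (J + R)*(-2 + R) = (-2 + R)*(J + R))
(((1 - 5) - 8)*t(4, 0))*(-10 - 1*(-3)) - 1*(-33365) = (((1 - 5) - 8)*(0² - 2*4 - 2*0 + 4*0))*(-10 - 1*(-3)) - 1*(-33365) = ((-4 - 8)*(0 - 8 + 0 + 0))*(-10 + 3) + 33365 = -12*(-8)*(-7) + 33365 = 96*(-7) + 33365 = -672 + 33365 = 32693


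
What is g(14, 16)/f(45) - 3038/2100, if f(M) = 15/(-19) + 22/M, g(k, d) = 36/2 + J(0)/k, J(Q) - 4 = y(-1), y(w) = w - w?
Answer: -16806383/269850 ≈ -62.280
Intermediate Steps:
y(w) = 0
J(Q) = 4 (J(Q) = 4 + 0 = 4)
g(k, d) = 18 + 4/k (g(k, d) = 36/2 + 4/k = 36*(½) + 4/k = 18 + 4/k)
f(M) = -15/19 + 22/M (f(M) = 15*(-1/19) + 22/M = -15/19 + 22/M)
g(14, 16)/f(45) - 3038/2100 = (18 + 4/14)/(-15/19 + 22/45) - 3038/2100 = (18 + 4*(1/14))/(-15/19 + 22*(1/45)) - 3038*1/2100 = (18 + 2/7)/(-15/19 + 22/45) - 217/150 = 128/(7*(-257/855)) - 217/150 = (128/7)*(-855/257) - 217/150 = -109440/1799 - 217/150 = -16806383/269850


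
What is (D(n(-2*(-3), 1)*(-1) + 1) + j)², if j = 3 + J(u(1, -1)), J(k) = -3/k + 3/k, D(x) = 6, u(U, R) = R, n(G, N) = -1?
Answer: 81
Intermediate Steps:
J(k) = 0
j = 3 (j = 3 + 0 = 3)
(D(n(-2*(-3), 1)*(-1) + 1) + j)² = (6 + 3)² = 9² = 81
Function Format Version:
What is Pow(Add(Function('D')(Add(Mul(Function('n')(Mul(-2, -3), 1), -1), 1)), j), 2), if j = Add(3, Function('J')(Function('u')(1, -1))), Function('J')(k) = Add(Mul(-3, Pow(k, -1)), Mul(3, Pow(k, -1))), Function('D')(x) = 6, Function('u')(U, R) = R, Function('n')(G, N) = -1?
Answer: 81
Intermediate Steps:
Function('J')(k) = 0
j = 3 (j = Add(3, 0) = 3)
Pow(Add(Function('D')(Add(Mul(Function('n')(Mul(-2, -3), 1), -1), 1)), j), 2) = Pow(Add(6, 3), 2) = Pow(9, 2) = 81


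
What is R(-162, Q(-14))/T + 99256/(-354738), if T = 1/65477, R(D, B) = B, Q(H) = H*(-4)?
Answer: 650360991100/177369 ≈ 3.6667e+6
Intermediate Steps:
Q(H) = -4*H
T = 1/65477 ≈ 1.5273e-5
R(-162, Q(-14))/T + 99256/(-354738) = (-4*(-14))/(1/65477) + 99256/(-354738) = 56*65477 + 99256*(-1/354738) = 3666712 - 49628/177369 = 650360991100/177369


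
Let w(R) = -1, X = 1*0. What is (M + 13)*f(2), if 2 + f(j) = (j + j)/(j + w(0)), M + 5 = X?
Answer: 16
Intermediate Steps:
X = 0
M = -5 (M = -5 + 0 = -5)
f(j) = -2 + 2*j/(-1 + j) (f(j) = -2 + (j + j)/(j - 1) = -2 + (2*j)/(-1 + j) = -2 + 2*j/(-1 + j))
(M + 13)*f(2) = (-5 + 13)*(2/(-1 + 2)) = 8*(2/1) = 8*(2*1) = 8*2 = 16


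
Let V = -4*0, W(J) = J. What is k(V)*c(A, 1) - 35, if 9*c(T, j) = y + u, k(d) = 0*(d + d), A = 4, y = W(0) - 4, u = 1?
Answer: -35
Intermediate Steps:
y = -4 (y = 0 - 4 = -4)
V = 0
k(d) = 0 (k(d) = 0*(2*d) = 0)
c(T, j) = -1/3 (c(T, j) = (-4 + 1)/9 = (1/9)*(-3) = -1/3)
k(V)*c(A, 1) - 35 = 0*(-1/3) - 35 = 0 - 35 = -35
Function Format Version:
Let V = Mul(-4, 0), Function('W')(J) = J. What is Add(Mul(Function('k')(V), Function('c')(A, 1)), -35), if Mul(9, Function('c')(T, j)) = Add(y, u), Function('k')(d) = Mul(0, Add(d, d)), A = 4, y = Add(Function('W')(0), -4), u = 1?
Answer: -35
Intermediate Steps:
y = -4 (y = Add(0, -4) = -4)
V = 0
Function('k')(d) = 0 (Function('k')(d) = Mul(0, Mul(2, d)) = 0)
Function('c')(T, j) = Rational(-1, 3) (Function('c')(T, j) = Mul(Rational(1, 9), Add(-4, 1)) = Mul(Rational(1, 9), -3) = Rational(-1, 3))
Add(Mul(Function('k')(V), Function('c')(A, 1)), -35) = Add(Mul(0, Rational(-1, 3)), -35) = Add(0, -35) = -35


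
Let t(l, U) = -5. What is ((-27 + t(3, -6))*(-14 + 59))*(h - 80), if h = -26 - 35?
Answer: 203040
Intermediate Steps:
h = -61
((-27 + t(3, -6))*(-14 + 59))*(h - 80) = ((-27 - 5)*(-14 + 59))*(-61 - 80) = -32*45*(-141) = -1440*(-141) = 203040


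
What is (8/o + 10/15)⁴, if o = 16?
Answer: 2401/1296 ≈ 1.8526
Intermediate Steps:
(8/o + 10/15)⁴ = (8/16 + 10/15)⁴ = (8*(1/16) + 10*(1/15))⁴ = (½ + ⅔)⁴ = (7/6)⁴ = 2401/1296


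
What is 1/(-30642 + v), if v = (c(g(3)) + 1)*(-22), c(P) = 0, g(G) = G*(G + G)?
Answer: -1/30664 ≈ -3.2612e-5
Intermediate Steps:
g(G) = 2*G**2 (g(G) = G*(2*G) = 2*G**2)
v = -22 (v = (0 + 1)*(-22) = 1*(-22) = -22)
1/(-30642 + v) = 1/(-30642 - 22) = 1/(-30664) = -1/30664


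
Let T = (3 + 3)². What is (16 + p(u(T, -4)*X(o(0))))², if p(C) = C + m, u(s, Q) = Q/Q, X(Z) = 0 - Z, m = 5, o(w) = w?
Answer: 441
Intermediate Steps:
T = 36 (T = 6² = 36)
X(Z) = -Z
u(s, Q) = 1
p(C) = 5 + C (p(C) = C + 5 = 5 + C)
(16 + p(u(T, -4)*X(o(0))))² = (16 + (5 + 1*(-1*0)))² = (16 + (5 + 1*0))² = (16 + (5 + 0))² = (16 + 5)² = 21² = 441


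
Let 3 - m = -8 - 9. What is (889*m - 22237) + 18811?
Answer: 14354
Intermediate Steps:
m = 20 (m = 3 - (-8 - 9) = 3 - 1*(-17) = 3 + 17 = 20)
(889*m - 22237) + 18811 = (889*20 - 22237) + 18811 = (17780 - 22237) + 18811 = -4457 + 18811 = 14354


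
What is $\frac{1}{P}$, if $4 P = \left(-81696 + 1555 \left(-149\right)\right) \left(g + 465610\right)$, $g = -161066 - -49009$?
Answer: $- \frac{4}{110800328223} \approx -3.6101 \cdot 10^{-11}$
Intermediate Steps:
$g = -112057$ ($g = -161066 + 49009 = -112057$)
$P = - \frac{110800328223}{4}$ ($P = \frac{\left(-81696 + 1555 \left(-149\right)\right) \left(-112057 + 465610\right)}{4} = \frac{\left(-81696 - 231695\right) 353553}{4} = \frac{\left(-313391\right) 353553}{4} = \frac{1}{4} \left(-110800328223\right) = - \frac{110800328223}{4} \approx -2.77 \cdot 10^{10}$)
$\frac{1}{P} = \frac{1}{- \frac{110800328223}{4}} = - \frac{4}{110800328223}$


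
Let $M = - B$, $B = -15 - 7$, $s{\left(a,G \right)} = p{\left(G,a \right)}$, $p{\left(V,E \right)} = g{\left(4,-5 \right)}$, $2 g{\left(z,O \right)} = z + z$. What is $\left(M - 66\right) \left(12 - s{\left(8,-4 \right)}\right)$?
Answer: $-352$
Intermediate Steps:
$g{\left(z,O \right)} = z$ ($g{\left(z,O \right)} = \frac{z + z}{2} = \frac{2 z}{2} = z$)
$p{\left(V,E \right)} = 4$
$s{\left(a,G \right)} = 4$
$B = -22$
$M = 22$ ($M = \left(-1\right) \left(-22\right) = 22$)
$\left(M - 66\right) \left(12 - s{\left(8,-4 \right)}\right) = \left(22 - 66\right) \left(12 - 4\right) = - 44 \left(12 - 4\right) = \left(-44\right) 8 = -352$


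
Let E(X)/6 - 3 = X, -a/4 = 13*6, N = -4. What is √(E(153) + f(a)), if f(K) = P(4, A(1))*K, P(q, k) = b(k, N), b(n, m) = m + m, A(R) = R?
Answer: 2*√858 ≈ 58.583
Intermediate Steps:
a = -312 (a = -52*6 = -4*78 = -312)
b(n, m) = 2*m
P(q, k) = -8 (P(q, k) = 2*(-4) = -8)
E(X) = 18 + 6*X
f(K) = -8*K
√(E(153) + f(a)) = √((18 + 6*153) - 8*(-312)) = √((18 + 918) + 2496) = √(936 + 2496) = √3432 = 2*√858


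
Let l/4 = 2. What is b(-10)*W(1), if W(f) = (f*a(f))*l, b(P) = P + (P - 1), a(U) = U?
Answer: -168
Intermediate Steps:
l = 8 (l = 4*2 = 8)
b(P) = -1 + 2*P (b(P) = P + (-1 + P) = -1 + 2*P)
W(f) = 8*f² (W(f) = (f*f)*8 = f²*8 = 8*f²)
b(-10)*W(1) = (-1 + 2*(-10))*(8*1²) = (-1 - 20)*(8*1) = -21*8 = -168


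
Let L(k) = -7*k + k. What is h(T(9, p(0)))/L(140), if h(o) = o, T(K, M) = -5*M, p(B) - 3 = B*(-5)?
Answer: 1/56 ≈ 0.017857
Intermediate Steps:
p(B) = 3 - 5*B (p(B) = 3 + B*(-5) = 3 - 5*B)
L(k) = -6*k
h(T(9, p(0)))/L(140) = (-5*(3 - 5*0))/((-6*140)) = -5*(3 + 0)/(-840) = -5*3*(-1/840) = -15*(-1/840) = 1/56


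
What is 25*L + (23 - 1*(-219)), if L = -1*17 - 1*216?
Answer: -5583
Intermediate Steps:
L = -233 (L = -17 - 216 = -233)
25*L + (23 - 1*(-219)) = 25*(-233) + (23 - 1*(-219)) = -5825 + (23 + 219) = -5825 + 242 = -5583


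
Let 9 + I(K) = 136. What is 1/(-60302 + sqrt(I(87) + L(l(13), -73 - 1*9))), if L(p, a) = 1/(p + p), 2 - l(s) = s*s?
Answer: -20140868/1214534579719 - 3*sqrt(1574142)/1214534579719 ≈ -1.6586e-5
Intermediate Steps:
I(K) = 127 (I(K) = -9 + 136 = 127)
l(s) = 2 - s**2 (l(s) = 2 - s*s = 2 - s**2)
L(p, a) = 1/(2*p)
1/(-60302 + sqrt(I(87) + L(l(13), -73 - 1*9))) = 1/(-60302 + sqrt(127 + 1/(2*(2 - 1*13**2)))) = 1/(-60302 + sqrt(127 + 1/(2*(2 - 1*169)))) = 1/(-60302 + sqrt(127 + 1/(2*(2 - 169)))) = 1/(-60302 + sqrt(127 + (1/2)/(-167))) = 1/(-60302 + sqrt(127 + (1/2)*(-1/167))) = 1/(-60302 + sqrt(127 - 1/334)) = 1/(-60302 + sqrt(42417/334)) = 1/(-60302 + 3*sqrt(1574142)/334)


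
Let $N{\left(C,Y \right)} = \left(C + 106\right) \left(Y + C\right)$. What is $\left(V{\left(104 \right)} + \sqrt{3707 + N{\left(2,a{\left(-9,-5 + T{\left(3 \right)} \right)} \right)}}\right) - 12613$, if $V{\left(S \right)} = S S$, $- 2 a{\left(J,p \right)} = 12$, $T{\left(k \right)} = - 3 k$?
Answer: $-1797 + 5 \sqrt{131} \approx -1739.8$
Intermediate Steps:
$a{\left(J,p \right)} = -6$ ($a{\left(J,p \right)} = \left(- \frac{1}{2}\right) 12 = -6$)
$V{\left(S \right)} = S^{2}$
$N{\left(C,Y \right)} = \left(106 + C\right) \left(C + Y\right)$
$\left(V{\left(104 \right)} + \sqrt{3707 + N{\left(2,a{\left(-9,-5 + T{\left(3 \right)} \right)} \right)}}\right) - 12613 = \left(104^{2} + \sqrt{3707 + \left(2^{2} + 106 \cdot 2 + 106 \left(-6\right) + 2 \left(-6\right)\right)}\right) - 12613 = \left(10816 + \sqrt{3707 + \left(4 + 212 - 636 - 12\right)}\right) - 12613 = \left(10816 + \sqrt{3707 - 432}\right) - 12613 = \left(10816 + \sqrt{3275}\right) - 12613 = \left(10816 + 5 \sqrt{131}\right) - 12613 = -1797 + 5 \sqrt{131}$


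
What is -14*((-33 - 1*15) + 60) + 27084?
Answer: 26916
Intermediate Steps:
-14*((-33 - 1*15) + 60) + 27084 = -14*((-33 - 15) + 60) + 27084 = -14*(-48 + 60) + 27084 = -14*12 + 27084 = -168 + 27084 = 26916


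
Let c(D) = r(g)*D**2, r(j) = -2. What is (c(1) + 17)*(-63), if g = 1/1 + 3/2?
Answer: -945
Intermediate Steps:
g = 5/2 (g = 1*1 + 3*(1/2) = 1 + 3/2 = 5/2 ≈ 2.5000)
c(D) = -2*D**2
(c(1) + 17)*(-63) = (-2*1**2 + 17)*(-63) = (-2*1 + 17)*(-63) = (-2 + 17)*(-63) = 15*(-63) = -945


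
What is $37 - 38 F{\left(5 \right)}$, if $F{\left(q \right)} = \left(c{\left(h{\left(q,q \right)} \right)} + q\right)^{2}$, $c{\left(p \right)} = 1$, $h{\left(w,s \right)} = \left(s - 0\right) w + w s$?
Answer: $-1331$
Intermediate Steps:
$h{\left(w,s \right)} = 2 s w$ ($h{\left(w,s \right)} = \left(s + 0\right) w + s w = s w + s w = 2 s w$)
$F{\left(q \right)} = \left(1 + q\right)^{2}$
$37 - 38 F{\left(5 \right)} = 37 - 38 \left(1 + 5\right)^{2} = 37 - 38 \cdot 6^{2} = 37 - 1368 = -1331$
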